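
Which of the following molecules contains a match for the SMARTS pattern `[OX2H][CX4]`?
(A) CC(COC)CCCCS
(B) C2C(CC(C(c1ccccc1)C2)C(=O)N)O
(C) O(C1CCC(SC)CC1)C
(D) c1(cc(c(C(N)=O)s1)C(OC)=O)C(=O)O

B

[OX2H][CX4] describes a hydroxyl oxygen bound to an sp3 (X4) carbon (an aliphatic alcohol).
(A) has a methoxy ether (-OCH3) but the oxygen has H0 (ether), not H1.
(B) contains a hydroxyl group (-OH), which satisfies every atom and bond constraint.
(C) has a methoxy ether (-OCH3) but the oxygen has H0 (ether), not H1.
(D) has a carboxylic acid group (-C(=O)OH) but the -OH is on a CX3 carbonyl carbon, not a CX4 carbon.
So the answer is (B).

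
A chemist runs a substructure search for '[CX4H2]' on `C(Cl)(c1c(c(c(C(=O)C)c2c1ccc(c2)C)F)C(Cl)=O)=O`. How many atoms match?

Check the 21 heavy atoms by environment: 7× c (aromatic, H0, X3) → no; 3× c (aromatic, H1, X3) → no; 1× F (H0, X1) → no; 3× C (H0, X3) → no; 3× O (H0, X1) → no; 2× C (H3, X4) → no; 2× Cl (H0, X1) → no.
No environment satisfies the query, so 0 matching atoms.

0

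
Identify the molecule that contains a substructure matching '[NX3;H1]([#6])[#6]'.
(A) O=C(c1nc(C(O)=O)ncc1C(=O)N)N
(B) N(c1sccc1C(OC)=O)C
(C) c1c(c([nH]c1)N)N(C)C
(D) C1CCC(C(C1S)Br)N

[NX3;H1]([#6])[#6] describes a trivalent nitrogen with one H, bonded to two carbons (a secondary amine).
(A) has a primary amide (-C(=O)NH2) but the -C(=O)NH2 nitrogen has H2, not H1.
(B) contains an N-methylamino group (-NHCH3), which satisfies every atom and bond constraint.
(C) has a dimethylamino group (-N(CH3)2) but the nitrogen has H0, not H1.
(D) has a primary amino group (-NH2) but the nitrogen has H2 and only one carbon neighbour.
So the answer is (B).

B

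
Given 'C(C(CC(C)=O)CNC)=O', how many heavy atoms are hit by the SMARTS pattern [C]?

7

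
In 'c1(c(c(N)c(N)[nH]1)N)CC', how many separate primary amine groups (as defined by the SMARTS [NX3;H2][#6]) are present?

3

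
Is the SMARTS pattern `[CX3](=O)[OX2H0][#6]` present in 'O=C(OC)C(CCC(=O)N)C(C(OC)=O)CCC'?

Yes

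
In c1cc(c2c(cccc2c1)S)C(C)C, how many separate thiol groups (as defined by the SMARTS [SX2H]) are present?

[SX2H] is the SMARTS for a thiol: an aliphatic sulfur with two connections, one being H.
Exactly one fragment in the molecule meets all constraints, giving 1 match.

1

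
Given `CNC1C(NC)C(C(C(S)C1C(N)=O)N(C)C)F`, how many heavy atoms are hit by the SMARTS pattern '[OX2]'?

Check the 18 heavy atoms by environment: 10× C (X4) → no; 1× S (X2) → no; 1× C (X3) → no; 1× O (X1) → no; 4× N (X3) → no; 1× F (X1) → no.
No environment satisfies the query, so 0 matching atoms.

0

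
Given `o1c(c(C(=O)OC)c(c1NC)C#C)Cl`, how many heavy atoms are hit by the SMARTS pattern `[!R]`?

9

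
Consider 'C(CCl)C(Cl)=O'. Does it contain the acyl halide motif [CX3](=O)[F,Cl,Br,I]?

Yes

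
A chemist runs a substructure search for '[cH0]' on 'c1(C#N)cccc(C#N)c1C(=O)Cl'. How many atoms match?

3

The query [cH0] means: aromatic carbon with no attached hydrogen (substituted or ring-fusion).
Check the 13 heavy atoms by environment: 3× c (aromatic, H1) → no; 3× c (aromatic, H0) → match; 3× C (H0) → no; 2× N (H0) → no; 1× O (H0) → no; 1× Cl (H0) → no.
That gives 3 matching atoms.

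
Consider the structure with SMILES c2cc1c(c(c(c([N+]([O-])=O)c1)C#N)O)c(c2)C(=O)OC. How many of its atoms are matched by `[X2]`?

The query [X2] means: any atom with exactly two total connections (bonds + H).
Check the 20 heavy atoms by environment: 10× c (aromatic, X3) → no; 2× O (X2) → match; 1× N (charge +1, X3) → no; 1× O (charge -1, X1) → no; 2× O (X1) → no; 1× C (X3) → no; 1× C (X4) → no; 1× C (X2) → match; 1× N (X1) → no.
Summing the matching environments: 2 + 1 = 3 matching atoms.

3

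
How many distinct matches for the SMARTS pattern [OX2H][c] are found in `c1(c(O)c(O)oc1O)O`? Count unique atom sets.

4

[OX2H][c] is the SMARTS for a phenol: a hydroxyl oxygen attached to an aromatic carbon.
The molecule carries 4 separate instances of a hydroxyl group (-OH) meeting every constraint; each maps to a distinct set of atoms, giving 4 matches.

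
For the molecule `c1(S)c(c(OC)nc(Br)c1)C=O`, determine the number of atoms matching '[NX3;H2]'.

0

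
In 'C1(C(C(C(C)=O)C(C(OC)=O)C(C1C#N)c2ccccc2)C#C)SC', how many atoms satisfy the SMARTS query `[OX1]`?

2

Check the 25 heavy atoms by environment: 9× C (X4) → no; 3× C (X2) → no; 1× N (X1) → no; 6× c (aromatic, X3) → no; 1× S (X2) → no; 2× C (X3) → no; 2× O (X1) → match; 1× O (X2) → no.
That gives 2 matching atoms.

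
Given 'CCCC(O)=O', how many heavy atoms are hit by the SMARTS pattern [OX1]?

1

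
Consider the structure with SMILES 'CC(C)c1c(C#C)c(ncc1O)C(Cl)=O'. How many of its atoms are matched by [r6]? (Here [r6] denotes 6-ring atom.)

6

The query [r6] means: r6 matches atoms in a six-membered ring.
Check the 15 heavy atoms by environment: 1× n (aromatic, in 6-ring) → match; 5× c (aromatic, in 6-ring) → match; 6× C (acyclic) → no; 2× O (acyclic) → no; 1× Cl (acyclic) → no.
Summing the matching environments: 1 + 5 = 6 matching atoms.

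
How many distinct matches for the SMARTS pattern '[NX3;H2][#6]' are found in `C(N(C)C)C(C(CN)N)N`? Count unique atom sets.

3

[NX3;H2][#6] is the SMARTS for a primary amine: a trivalent nitrogen with two H attached to carbon.
The molecule carries 3 separate instances of a primary amino group (-NH2) meeting every constraint; each maps to a distinct set of atoms, giving 3 matches.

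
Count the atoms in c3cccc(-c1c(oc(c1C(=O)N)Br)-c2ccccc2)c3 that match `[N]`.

1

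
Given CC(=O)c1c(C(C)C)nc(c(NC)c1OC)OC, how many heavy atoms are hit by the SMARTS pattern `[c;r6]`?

Check the 18 heavy atoms by environment: 1× n (aromatic, in 6-ring) → no; 5× c (aromatic, in 6-ring) → match; 8× C (acyclic) → no; 3× O (acyclic) → no; 1× N (acyclic) → no.
That gives 5 matching atoms.

5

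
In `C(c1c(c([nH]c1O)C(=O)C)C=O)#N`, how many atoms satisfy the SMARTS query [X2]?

The query [X2] means: any atom with exactly two total connections (bonds + H).
Check the 13 heavy atoms by environment: 1× n (aromatic, X3) → no; 4× c (aromatic, X3) → no; 2× C (X3) → no; 2× O (X1) → no; 1× C (X4) → no; 1× O (X2) → match; 1× C (X2) → match; 1× N (X1) → no.
Summing the matching environments: 1 + 1 = 2 matching atoms.

2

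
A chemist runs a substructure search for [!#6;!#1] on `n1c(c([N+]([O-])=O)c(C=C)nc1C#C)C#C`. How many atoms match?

Check the 15 heavy atoms by environment: 2× n (aromatic) → match; 4× c (aromatic) → no; 1× N (charge +1) → match; 1× O (charge -1) → match; 1× O → match; 6× C → no.
Summing the matching environments: 2 + 1 + 1 + 1 = 5 matching atoms.

5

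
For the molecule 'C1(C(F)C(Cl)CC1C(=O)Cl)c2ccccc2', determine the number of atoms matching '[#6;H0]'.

2

The query [#6;H0] means: any carbon with no attached hydrogen.
Check the 16 heavy atoms by environment: 1× C (H2) → no; 4× C (H1) → no; 1× F (H0) → no; 1× c (aromatic, H0) → match; 5× c (aromatic, H1) → no; 2× Cl (H0) → no; 1× C (H0) → match; 1× O (H0) → no.
Summing the matching environments: 1 + 1 = 2 matching atoms.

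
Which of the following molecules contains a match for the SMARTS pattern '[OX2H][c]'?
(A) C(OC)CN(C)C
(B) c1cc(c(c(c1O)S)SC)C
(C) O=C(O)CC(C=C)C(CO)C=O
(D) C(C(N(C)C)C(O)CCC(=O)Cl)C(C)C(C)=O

B

[OX2H][c] describes a hydroxyl oxygen attached to an aromatic carbon (a phenol).
(A) has a methoxy ether (-OCH3) but the oxygen has H0, not H1.
(B) contains a hydroxyl group (-OH), which satisfies every atom and bond constraint.
(C) has a hydroxyl group (-OH) but the -OH is on an aliphatic carbon, not an aromatic c.
(D) has a hydroxyl group (-OH) but the -OH is on an aliphatic carbon, not an aromatic c.
So the answer is (B).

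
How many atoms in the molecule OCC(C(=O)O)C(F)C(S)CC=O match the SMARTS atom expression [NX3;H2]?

0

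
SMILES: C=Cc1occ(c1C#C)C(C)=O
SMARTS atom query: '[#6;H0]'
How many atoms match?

5

Check the 12 heavy atoms by environment: 1× o (aromatic, H0) → no; 1× c (aromatic, H1) → no; 3× c (aromatic, H0) → match; 2× C (H1) → no; 1× C (H2) → no; 2× C (H0) → match; 1× O (H0) → no; 1× C (H3) → no.
Summing the matching environments: 3 + 2 = 5 matching atoms.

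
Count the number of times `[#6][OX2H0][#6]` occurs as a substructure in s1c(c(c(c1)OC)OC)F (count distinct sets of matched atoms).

2

[#6][OX2H0][#6] is the SMARTS for an ether: an aliphatic oxygen bridging two carbons with no H on the oxygen.
The molecule carries 2 separate instances of a methoxy ether (-OCH3) meeting every constraint; each maps to a distinct set of atoms, giving 2 matches.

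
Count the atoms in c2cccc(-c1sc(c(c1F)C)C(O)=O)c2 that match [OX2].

1

Check the 16 heavy atoms by environment: 1× s (aromatic, X2) → no; 10× c (aromatic, X3) → no; 1× C (X3) → no; 1× O (X1) → no; 1× O (X2) → match; 1× C (X4) → no; 1× F (X1) → no.
That gives 1 matching atom.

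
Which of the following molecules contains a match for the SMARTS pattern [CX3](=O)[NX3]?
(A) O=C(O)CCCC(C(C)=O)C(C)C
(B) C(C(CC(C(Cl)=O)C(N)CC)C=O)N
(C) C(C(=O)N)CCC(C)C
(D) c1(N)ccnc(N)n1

C

[CX3](=O)[NX3] describes a carbonyl carbon bonded to a trivalent nitrogen (an amide).
(A) has a carboxylic acid group (-C(=O)OH) but the carbonyl is bonded to O, not to an NX3 nitrogen.
(B) has a primary amino group (-NH2) but the -NH2 is not attached to a carbonyl carbon.
(C) contains a primary amide (-C(=O)NH2), which satisfies every atom and bond constraint.
(D) has a primary amino group (-NH2) but the -NH2 is not attached to a carbonyl carbon.
So the answer is (C).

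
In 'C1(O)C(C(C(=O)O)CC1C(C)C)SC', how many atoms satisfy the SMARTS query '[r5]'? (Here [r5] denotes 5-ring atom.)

5

Check the 14 heavy atoms by environment: 5× C (in 5-ring) → match; 5× C (acyclic) → no; 1× S (acyclic) → no; 3× O (acyclic) → no.
That gives 5 matching atoms.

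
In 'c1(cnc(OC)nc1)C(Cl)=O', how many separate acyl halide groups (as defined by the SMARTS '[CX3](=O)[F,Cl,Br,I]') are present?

1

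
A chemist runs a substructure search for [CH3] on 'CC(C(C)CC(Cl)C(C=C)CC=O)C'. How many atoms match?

3

The query [CH3] means: aliphatic carbon with exactly three hydrogens.
Check the 14 heavy atoms by environment: 3× C (H2) → no; 6× C (H1) → no; 3× C (H3) → match; 1× O (H0) → no; 1× Cl (H0) → no.
That gives 3 matching atoms.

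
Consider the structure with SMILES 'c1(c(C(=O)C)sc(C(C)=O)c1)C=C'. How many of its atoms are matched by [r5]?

5

The query [r5] means: r5 matches atoms in a five-membered ring.
Check the 13 heavy atoms by environment: 1× s (aromatic, in 5-ring) → match; 4× c (aromatic, in 5-ring) → match; 6× C (acyclic) → no; 2× O (acyclic) → no.
Summing the matching environments: 1 + 4 = 5 matching atoms.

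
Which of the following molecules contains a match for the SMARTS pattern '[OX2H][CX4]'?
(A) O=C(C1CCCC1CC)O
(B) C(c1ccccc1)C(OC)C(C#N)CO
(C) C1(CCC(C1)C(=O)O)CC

B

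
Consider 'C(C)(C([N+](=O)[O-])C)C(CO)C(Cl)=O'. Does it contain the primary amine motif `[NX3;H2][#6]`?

The pattern [NX3;H2][#6] describes a trivalent nitrogen with two H attached to carbon — a primary amine.
The closest candidate here is a nitro group (-[N+](=O)[O-]), but the nitrogen is [N+] with no H, not NX3H2. No other fragment satisfies the full query, so there is no match.

No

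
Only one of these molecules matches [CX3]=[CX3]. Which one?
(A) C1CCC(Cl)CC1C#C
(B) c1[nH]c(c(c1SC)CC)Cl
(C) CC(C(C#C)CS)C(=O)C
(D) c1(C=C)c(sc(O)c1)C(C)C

D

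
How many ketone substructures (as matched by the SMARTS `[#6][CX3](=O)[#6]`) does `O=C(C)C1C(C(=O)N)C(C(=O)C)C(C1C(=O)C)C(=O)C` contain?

4

[#6][CX3](=O)[#6] is the SMARTS for a ketone: a carbonyl carbon (no H) flanked by two carbons.
The molecule carries 4 separate instances of an acetyl/ketone group (-C(=O)CH3) meeting every constraint; each maps to a distinct set of atoms, giving 4 matches.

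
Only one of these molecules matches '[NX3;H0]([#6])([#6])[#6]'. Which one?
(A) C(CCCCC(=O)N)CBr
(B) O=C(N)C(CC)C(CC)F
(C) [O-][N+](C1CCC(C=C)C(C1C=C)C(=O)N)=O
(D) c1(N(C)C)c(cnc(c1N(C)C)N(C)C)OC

[NX3;H0]([#6])([#6])[#6] describes a trivalent nitrogen with no H, bonded to three carbons (a tertiary amine).
(A) has a primary amide (-C(=O)NH2) but the amide nitrogen has H2 and only one carbon neighbour.
(B) has a primary amide (-C(=O)NH2) but the amide nitrogen has H2 and only one carbon neighbour.
(C) has a primary amide (-C(=O)NH2) but the amide nitrogen has H2 and only one carbon neighbour.
(D) contains a dimethylamino group (-N(CH3)2), which satisfies every atom and bond constraint.
So the answer is (D).

D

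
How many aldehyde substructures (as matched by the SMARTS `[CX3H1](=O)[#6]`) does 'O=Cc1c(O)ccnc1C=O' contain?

[CX3H1](=O)[#6] is the SMARTS for an aldehyde: an sp2 carbon with one H, double-bonded to O and single-bonded to carbon.
The molecule carries 2 separate instances of an aldehyde (-CHO) meeting every constraint; each maps to a distinct set of atoms, giving 2 matches.

2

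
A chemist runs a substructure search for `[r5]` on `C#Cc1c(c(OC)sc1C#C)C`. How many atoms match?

5

The query [r5] means: r5 matches atoms in a five-membered ring.
Check the 12 heavy atoms by environment: 1× s (aromatic, in 5-ring) → match; 4× c (aromatic, in 5-ring) → match; 6× C (acyclic) → no; 1× O (acyclic) → no.
Summing the matching environments: 1 + 4 = 5 matching atoms.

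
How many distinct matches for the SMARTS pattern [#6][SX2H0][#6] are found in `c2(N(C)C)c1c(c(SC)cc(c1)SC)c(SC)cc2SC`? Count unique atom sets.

4

[#6][SX2H0][#6] is the SMARTS for a thioether: an aliphatic sulfur bridging two carbons with no H on the sulfur.
The molecule carries 4 separate instances of a methylthio ether (-SCH3) meeting every constraint; each maps to a distinct set of atoms, giving 4 matches.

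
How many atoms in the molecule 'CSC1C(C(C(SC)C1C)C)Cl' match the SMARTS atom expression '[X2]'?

2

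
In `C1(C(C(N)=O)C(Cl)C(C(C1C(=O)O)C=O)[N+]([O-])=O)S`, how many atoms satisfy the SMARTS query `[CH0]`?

2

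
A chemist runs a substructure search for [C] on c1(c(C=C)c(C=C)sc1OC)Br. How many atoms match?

5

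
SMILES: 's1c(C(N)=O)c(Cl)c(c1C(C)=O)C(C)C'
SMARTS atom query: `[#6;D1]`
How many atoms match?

The query [#6;D1] means: carbon bonded to exactly one heavy atom.
Check the 15 heavy atoms by environment: 1× s (aromatic, D2) → no; 4× c (aromatic, D3) → no; 3× C (D3) → no; 2× O (D1) → no; 1× N (D1) → no; 3× C (D1) → match; 1× Cl (D1) → no.
That gives 3 matching atoms.

3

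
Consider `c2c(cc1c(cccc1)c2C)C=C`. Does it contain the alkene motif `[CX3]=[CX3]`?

Yes

The pattern [CX3]=[CX3] describes a non-aromatic C=C double bond between two sp2 carbons — an alkene.
The molecule carries a vinyl group (-CH=CH2), whose atoms satisfy every constraint of the query, so the pattern matches.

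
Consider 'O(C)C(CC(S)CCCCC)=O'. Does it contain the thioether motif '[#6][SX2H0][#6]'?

No

The pattern [#6][SX2H0][#6] describes an aliphatic sulfur bridging two carbons with no H on the sulfur — a thioether.
The closest candidate here is a thiol (-SH), but the sulfur has H1, not H0 bridging two carbons. No other fragment satisfies the full query, so there is no match.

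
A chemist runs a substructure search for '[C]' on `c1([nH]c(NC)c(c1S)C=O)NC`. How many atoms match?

Check the 12 heavy atoms by environment: 1× n (aromatic) → no; 4× c (aromatic) → no; 3× C → match; 1× O → no; 2× N → no; 1× S → no.
That gives 3 matching atoms.

3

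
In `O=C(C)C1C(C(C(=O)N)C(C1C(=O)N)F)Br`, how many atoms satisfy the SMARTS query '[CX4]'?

6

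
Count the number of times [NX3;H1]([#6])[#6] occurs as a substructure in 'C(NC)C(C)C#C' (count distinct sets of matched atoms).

1

[NX3;H1]([#6])[#6] is the SMARTS for a secondary amine: a trivalent nitrogen with one H, bonded to two carbons.
Exactly one fragment in the molecule meets all constraints, giving 1 match.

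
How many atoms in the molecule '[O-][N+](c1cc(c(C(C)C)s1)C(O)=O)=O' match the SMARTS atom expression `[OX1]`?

Check the 14 heavy atoms by environment: 1× s (aromatic, X2) → no; 4× c (aromatic, X3) → no; 3× C (X4) → no; 1× C (X3) → no; 2× O (X1) → match; 1× O (X2) → no; 1× N (charge +1, X3) → no; 1× O (charge -1, X1) → match.
Summing the matching environments: 2 + 1 = 3 matching atoms.

3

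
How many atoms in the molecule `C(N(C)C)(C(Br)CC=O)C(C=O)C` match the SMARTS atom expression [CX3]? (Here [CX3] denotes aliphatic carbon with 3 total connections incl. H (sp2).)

2

The query [CX3] means: C with X3: aliphatic carbon with exactly 3 total connections.
Check the 13 heavy atoms by environment: 7× C (X4) → no; 2× C (X3) → match; 2× O (X1) → no; 1× Br (X1) → no; 1× N (X3) → no.
That gives 2 matching atoms.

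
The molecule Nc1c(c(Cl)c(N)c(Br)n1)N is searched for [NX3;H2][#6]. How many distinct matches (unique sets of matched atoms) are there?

[NX3;H2][#6] is the SMARTS for a primary amine: a trivalent nitrogen with two H attached to carbon.
The molecule carries 3 separate instances of a primary amino group (-NH2) meeting every constraint; each maps to a distinct set of atoms, giving 3 matches.

3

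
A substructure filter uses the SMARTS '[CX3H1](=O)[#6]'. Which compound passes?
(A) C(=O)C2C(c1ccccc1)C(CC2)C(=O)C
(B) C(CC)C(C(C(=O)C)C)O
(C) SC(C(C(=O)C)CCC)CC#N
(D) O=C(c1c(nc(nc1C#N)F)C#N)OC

[CX3H1](=O)[#6] describes an sp2 carbon with one H, double-bonded to O and single-bonded to carbon (an aldehyde).
(A) contains an aldehyde (-CHO), which satisfies every atom and bond constraint.
(B) has an acetyl/ketone group (-C(=O)CH3) but the carbonyl carbon has H0 (two carbon neighbours), not H1.
(C) has an acetyl/ketone group (-C(=O)CH3) but the carbonyl carbon has H0 (two carbon neighbours), not H1.
(D) has a methyl-ester group (-C(=O)OCH3) but the carbonyl carbon has H0, not H1.
So the answer is (A).

A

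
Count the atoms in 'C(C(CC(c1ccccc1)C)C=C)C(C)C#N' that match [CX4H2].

The query [CX4H2] means: sp3 carbon (X4) with exactly two hydrogens.
Check the 17 heavy atoms by environment: 2× C (H3, X4) → no; 3× C (H1, X4) → no; 2× C (H2, X4) → match; 1× C (H1, X3) → no; 1× C (H2, X3) → no; 1× C (H0, X2) → no; 1× N (H0, X1) → no; 1× c (aromatic, H0, X3) → no; 5× c (aromatic, H1, X3) → no.
That gives 2 matching atoms.

2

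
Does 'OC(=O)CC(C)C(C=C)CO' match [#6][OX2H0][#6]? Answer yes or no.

No

The pattern [#6][OX2H0][#6] describes an aliphatic oxygen bridging two carbons with no H on the oxygen — an ether.
The closest candidate here is a hydroxyl group (-OH), but the oxygen has H1, not H0 bridging two carbons. No other fragment satisfies the full query, so there is no match.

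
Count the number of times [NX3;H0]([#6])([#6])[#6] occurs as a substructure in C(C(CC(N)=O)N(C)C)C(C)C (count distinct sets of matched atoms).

1

[NX3;H0]([#6])([#6])[#6] is the SMARTS for a tertiary amine: a trivalent nitrogen with no H, bonded to three carbons.
Exactly one fragment in the molecule meets all constraints, giving 1 match.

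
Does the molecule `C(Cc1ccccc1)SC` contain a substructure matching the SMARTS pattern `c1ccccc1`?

The pattern c1ccccc1 describes six aromatic carbons in a ring — a benzene ring.
The molecule carries a phenyl ring, whose atoms satisfy every constraint of the query, so the pattern matches.

Yes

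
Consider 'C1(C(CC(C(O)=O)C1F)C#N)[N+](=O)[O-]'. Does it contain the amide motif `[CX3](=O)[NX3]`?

No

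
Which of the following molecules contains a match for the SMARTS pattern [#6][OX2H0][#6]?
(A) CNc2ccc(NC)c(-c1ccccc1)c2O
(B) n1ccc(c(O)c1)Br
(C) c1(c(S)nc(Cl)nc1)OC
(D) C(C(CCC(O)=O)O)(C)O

[#6][OX2H0][#6] describes an aliphatic oxygen bridging two carbons with no H on the oxygen (an ether).
(A) has a hydroxyl group (-OH) but the oxygen has H1, not H0 bridging two carbons.
(B) has a hydroxyl group (-OH) but the oxygen has H1, not H0 bridging two carbons.
(C) contains a methoxy ether (-OCH3), which satisfies every atom and bond constraint.
(D) has a carboxylic acid group (-C(=O)OH) but the -OH oxygen has H1; the =O is OX1, not OX2.
So the answer is (C).

C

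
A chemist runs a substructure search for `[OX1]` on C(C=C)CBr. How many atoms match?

Check the 5 heavy atoms by environment: 2× C (X4) → no; 2× C (X3) → no; 1× Br (X1) → no.
No environment satisfies the query, so 0 matching atoms.

0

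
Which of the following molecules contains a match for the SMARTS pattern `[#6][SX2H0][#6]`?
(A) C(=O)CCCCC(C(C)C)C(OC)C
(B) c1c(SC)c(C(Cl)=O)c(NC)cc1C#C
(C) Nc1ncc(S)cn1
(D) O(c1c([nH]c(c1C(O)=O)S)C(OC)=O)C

B

[#6][SX2H0][#6] describes an aliphatic sulfur bridging two carbons with no H on the sulfur (a thioether).
(A) has a methoxy ether (-OCH3) but the bridging atom is O, not S.
(B) contains a methylthio ether (-SCH3), which satisfies every atom and bond constraint.
(C) has a thiol (-SH) but the sulfur has H1, not H0 bridging two carbons.
(D) has a thiol (-SH) but the sulfur has H1, not H0 bridging two carbons.
So the answer is (B).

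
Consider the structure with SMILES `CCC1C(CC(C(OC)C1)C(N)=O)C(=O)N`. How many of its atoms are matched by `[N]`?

2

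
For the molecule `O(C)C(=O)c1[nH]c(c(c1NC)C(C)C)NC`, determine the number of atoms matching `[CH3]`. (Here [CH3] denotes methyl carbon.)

Check the 16 heavy atoms by environment: 1× n (aromatic, H1) → no; 4× c (aromatic, H0) → no; 2× N (H1) → no; 5× C (H3) → match; 1× C (H0) → no; 2× O (H0) → no; 1× C (H1) → no.
That gives 5 matching atoms.

5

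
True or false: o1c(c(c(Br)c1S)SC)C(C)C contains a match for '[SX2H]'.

True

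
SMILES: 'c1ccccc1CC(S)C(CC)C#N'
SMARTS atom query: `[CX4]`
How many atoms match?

Check the 14 heavy atoms by environment: 5× C (X4) → match; 1× C (X2) → no; 1× N (X1) → no; 6× c (aromatic, X3) → no; 1× S (X2) → no.
That gives 5 matching atoms.

5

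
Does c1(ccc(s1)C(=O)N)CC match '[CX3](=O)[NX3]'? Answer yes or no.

Yes

The pattern [CX3](=O)[NX3] describes a carbonyl carbon bonded to a trivalent nitrogen — an amide.
The molecule carries a primary amide (-C(=O)NH2), whose atoms satisfy every constraint of the query, so the pattern matches.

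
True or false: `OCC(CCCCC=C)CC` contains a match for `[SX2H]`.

False

The pattern [SX2H] describes an aliphatic sulfur with two connections, one being H — a thiol.
The closest candidate here is a hydroxyl group (-OH), but it is an -OH, not an -SH. No other fragment satisfies the full query, so there is no match.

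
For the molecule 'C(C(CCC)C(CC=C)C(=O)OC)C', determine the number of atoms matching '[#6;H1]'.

Check the 14 heavy atoms by environment: 5× C (H2) → no; 3× C (H1) → match; 3× C (H3) → no; 1× C (H0) → no; 2× O (H0) → no.
That gives 3 matching atoms.

3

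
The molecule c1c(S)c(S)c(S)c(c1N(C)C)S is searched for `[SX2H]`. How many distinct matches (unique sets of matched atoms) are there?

[SX2H] is the SMARTS for a thiol: an aliphatic sulfur with two connections, one being H.
The molecule carries 4 separate instances of a thiol (-SH) meeting every constraint; each maps to a distinct set of atoms, giving 4 matches.

4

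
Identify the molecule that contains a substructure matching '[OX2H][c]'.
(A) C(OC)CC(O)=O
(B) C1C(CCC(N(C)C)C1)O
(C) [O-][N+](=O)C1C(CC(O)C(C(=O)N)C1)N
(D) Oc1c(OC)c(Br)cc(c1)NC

D

[OX2H][c] describes a hydroxyl oxygen attached to an aromatic carbon (a phenol).
(A) has a methoxy ether (-OCH3) but the oxygen has H0, not H1.
(B) has a hydroxyl group (-OH) but the -OH is on an aliphatic carbon, not an aromatic c.
(C) has a hydroxyl group (-OH) but the -OH is on an aliphatic carbon, not an aromatic c.
(D) contains a hydroxyl group (-OH), which satisfies every atom and bond constraint.
So the answer is (D).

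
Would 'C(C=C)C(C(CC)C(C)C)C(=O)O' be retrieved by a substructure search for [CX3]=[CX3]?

Yes

The pattern [CX3]=[CX3] describes a non-aromatic C=C double bond between two sp2 carbons — an alkene.
The molecule carries a vinyl group (-CH=CH2), whose atoms satisfy every constraint of the query, so the pattern matches.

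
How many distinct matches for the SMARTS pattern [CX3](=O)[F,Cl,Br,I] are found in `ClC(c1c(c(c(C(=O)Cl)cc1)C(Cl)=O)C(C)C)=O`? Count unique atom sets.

3

[CX3](=O)[F,Cl,Br,I] is the SMARTS for an acyl halide: a carbonyl carbon bonded to a halogen.
The molecule carries 3 separate instances of an acyl chloride (-C(=O)Cl) meeting every constraint; each maps to a distinct set of atoms, giving 3 matches.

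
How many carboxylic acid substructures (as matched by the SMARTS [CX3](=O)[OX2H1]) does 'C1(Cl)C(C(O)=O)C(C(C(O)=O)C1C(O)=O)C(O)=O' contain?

[CX3](=O)[OX2H1] is the SMARTS for a carboxylic acid: an sp2 carbon double-bonded to O and single-bonded to an -OH oxygen.
The molecule carries 4 separate instances of a carboxylic acid group (-C(=O)OH) meeting every constraint; each maps to a distinct set of atoms, giving 4 matches.

4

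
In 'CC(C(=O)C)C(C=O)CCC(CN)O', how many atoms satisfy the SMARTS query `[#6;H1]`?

4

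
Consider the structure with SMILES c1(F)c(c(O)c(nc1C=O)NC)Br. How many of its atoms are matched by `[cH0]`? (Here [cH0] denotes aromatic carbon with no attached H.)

5

Check the 13 heavy atoms by environment: 1× n (aromatic, H0) → no; 5× c (aromatic, H0) → match; 1× C (H1) → no; 1× O (H0) → no; 1× F (H0) → no; 1× Br (H0) → no; 1× N (H1) → no; 1× C (H3) → no; 1× O (H1) → no.
That gives 5 matching atoms.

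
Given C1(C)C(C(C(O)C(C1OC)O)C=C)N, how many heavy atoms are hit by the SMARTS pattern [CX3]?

Check the 14 heavy atoms by environment: 8× C (X4) → no; 3× O (X2) → no; 1× N (X3) → no; 2× C (X3) → match.
That gives 2 matching atoms.

2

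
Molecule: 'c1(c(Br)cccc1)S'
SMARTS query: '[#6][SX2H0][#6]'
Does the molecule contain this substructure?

No

The pattern [#6][SX2H0][#6] describes an aliphatic sulfur bridging two carbons with no H on the sulfur — a thioether.
The closest candidate here is a thiol (-SH), but the sulfur has H1, not H0 bridging two carbons. No other fragment satisfies the full query, so there is no match.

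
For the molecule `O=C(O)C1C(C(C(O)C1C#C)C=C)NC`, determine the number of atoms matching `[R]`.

5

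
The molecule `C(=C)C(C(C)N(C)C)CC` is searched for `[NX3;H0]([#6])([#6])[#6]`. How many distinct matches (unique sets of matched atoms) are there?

[NX3;H0]([#6])([#6])[#6] is the SMARTS for a tertiary amine: a trivalent nitrogen with no H, bonded to three carbons.
Exactly one fragment in the molecule meets all constraints, giving 1 match.

1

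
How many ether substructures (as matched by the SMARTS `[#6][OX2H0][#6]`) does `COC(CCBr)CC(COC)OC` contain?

3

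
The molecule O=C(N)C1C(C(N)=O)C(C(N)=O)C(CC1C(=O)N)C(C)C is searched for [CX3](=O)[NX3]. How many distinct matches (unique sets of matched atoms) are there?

4

[CX3](=O)[NX3] is the SMARTS for an amide: a carbonyl carbon bonded to a trivalent nitrogen.
The molecule carries 4 separate instances of a primary amide (-C(=O)NH2) meeting every constraint; each maps to a distinct set of atoms, giving 4 matches.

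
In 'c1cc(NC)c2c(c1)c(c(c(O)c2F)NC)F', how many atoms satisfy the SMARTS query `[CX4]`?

The query [CX4] means: C with X4: aliphatic carbon with exactly 4 total connections (bonds + H).
Check the 17 heavy atoms by environment: 10× c (aromatic, X3) → no; 2× N (X3) → no; 2× C (X4) → match; 2× F (X1) → no; 1× O (X2) → no.
That gives 2 matching atoms.

2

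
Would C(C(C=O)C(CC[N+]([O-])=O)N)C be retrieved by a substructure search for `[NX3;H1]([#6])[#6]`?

No

The pattern [NX3;H1]([#6])[#6] describes a trivalent nitrogen with one H, bonded to two carbons — a secondary amine.
The closest candidate here is a primary amino group (-NH2), but the nitrogen has H2 and only one carbon neighbour. No other fragment satisfies the full query, so there is no match.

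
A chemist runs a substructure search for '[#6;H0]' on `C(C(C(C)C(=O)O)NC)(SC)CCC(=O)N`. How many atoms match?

Check the 16 heavy atoms by environment: 2× C (H2) → no; 3× C (H1) → no; 3× C (H3) → no; 1× N (H1) → no; 1× S (H0) → no; 2× C (H0) → match; 2× O (H0) → no; 1× N (H2) → no; 1× O (H1) → no.
That gives 2 matching atoms.

2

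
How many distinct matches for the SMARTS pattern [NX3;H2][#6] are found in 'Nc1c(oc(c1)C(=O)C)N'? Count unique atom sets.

2

[NX3;H2][#6] is the SMARTS for a primary amine: a trivalent nitrogen with two H attached to carbon.
The molecule carries 2 separate instances of a primary amino group (-NH2) meeting every constraint; each maps to a distinct set of atoms, giving 2 matches.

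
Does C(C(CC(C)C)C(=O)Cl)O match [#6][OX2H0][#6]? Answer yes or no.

No

The pattern [#6][OX2H0][#6] describes an aliphatic oxygen bridging two carbons with no H on the oxygen — an ether.
The closest candidate here is a hydroxyl group (-OH), but the oxygen has H1, not H0 bridging two carbons. No other fragment satisfies the full query, so there is no match.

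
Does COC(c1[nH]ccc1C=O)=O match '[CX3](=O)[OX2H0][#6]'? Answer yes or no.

Yes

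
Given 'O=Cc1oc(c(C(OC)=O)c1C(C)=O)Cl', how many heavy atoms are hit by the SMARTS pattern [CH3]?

The query [CH3] means: aliphatic carbon with exactly three hydrogens.
Check the 15 heavy atoms by environment: 1× o (aromatic, H0) → no; 4× c (aromatic, H0) → no; 1× C (H1) → no; 4× O (H0) → no; 1× Cl (H0) → no; 2× C (H0) → no; 2× C (H3) → match.
That gives 2 matching atoms.

2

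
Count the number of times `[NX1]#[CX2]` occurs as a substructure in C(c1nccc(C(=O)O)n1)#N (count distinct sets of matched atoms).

1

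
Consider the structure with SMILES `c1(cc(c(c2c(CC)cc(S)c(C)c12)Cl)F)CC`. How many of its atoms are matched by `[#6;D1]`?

3

The query [#6;D1] means: carbon bonded to exactly one heavy atom.
Check the 18 heavy atoms by environment: 8× c (aromatic, D3) → no; 2× c (aromatic, D2) → no; 3× C (D1) → match; 2× C (D2) → no; 1× Cl (D1) → no; 1× F (D1) → no; 1× S (D1) → no.
That gives 3 matching atoms.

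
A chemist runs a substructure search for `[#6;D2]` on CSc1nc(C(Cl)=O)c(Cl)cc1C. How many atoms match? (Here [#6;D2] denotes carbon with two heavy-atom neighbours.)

1

Check the 13 heavy atoms by environment: 1× n (aromatic, D2) → no; 4× c (aromatic, D3) → no; 1× c (aromatic, D2) → match; 2× Cl (D1) → no; 1× C (D3) → no; 1× O (D1) → no; 1× S (D2) → no; 2× C (D1) → no.
That gives 1 matching atom.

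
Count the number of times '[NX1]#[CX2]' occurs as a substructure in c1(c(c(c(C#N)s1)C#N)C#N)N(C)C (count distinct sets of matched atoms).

[NX1]#[CX2] is the SMARTS for a nitrile: a nitrogen triple-bonded to a two-connected carbon.
The molecule carries 3 separate instances of a nitrile (-C#N) meeting every constraint; each maps to a distinct set of atoms, giving 3 matches.

3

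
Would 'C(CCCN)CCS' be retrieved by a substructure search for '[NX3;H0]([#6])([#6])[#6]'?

The pattern [NX3;H0]([#6])([#6])[#6] describes a trivalent nitrogen with no H, bonded to three carbons — a tertiary amine.
The closest candidate here is a primary amino group (-NH2), but the nitrogen has H2, not H0 with three carbons. No other fragment satisfies the full query, so there is no match.

No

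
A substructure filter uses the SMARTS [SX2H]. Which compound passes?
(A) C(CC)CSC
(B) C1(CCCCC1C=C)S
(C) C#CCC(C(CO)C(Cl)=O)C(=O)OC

B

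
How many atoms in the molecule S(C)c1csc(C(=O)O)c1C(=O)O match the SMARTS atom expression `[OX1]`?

2

The query [OX1] means: aliphatic oxygen with one total connection — typically a carbonyl =O or an oxide.
Check the 13 heavy atoms by environment: 1× s (aromatic, X2) → no; 4× c (aromatic, X3) → no; 1× S (X2) → no; 1× C (X4) → no; 2× C (X3) → no; 2× O (X1) → match; 2× O (X2) → no.
That gives 2 matching atoms.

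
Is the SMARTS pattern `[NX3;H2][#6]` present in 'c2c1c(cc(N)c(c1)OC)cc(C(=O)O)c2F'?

Yes

The pattern [NX3;H2][#6] describes a trivalent nitrogen with two H attached to carbon — a primary amine.
The molecule carries a primary amino group (-NH2), whose atoms satisfy every constraint of the query, so the pattern matches.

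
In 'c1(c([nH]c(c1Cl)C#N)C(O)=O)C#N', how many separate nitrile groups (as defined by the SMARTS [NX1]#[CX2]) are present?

2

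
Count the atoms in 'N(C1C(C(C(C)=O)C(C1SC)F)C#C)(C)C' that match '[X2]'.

3

The query [X2] means: any atom with exactly two total connections (bonds + H).
Check the 16 heavy atoms by environment: 9× C (X4) → no; 1× S (X2) → match; 2× C (X2) → match; 1× C (X3) → no; 1× O (X1) → no; 1× F (X1) → no; 1× N (X3) → no.
Summing the matching environments: 1 + 2 = 3 matching atoms.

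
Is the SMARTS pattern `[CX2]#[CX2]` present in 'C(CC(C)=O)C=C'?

No

The pattern [CX2]#[CX2] describes a carbon-carbon triple bond — an alkyne.
The closest candidate here is a vinyl group (-CH=CH2), but the C=C is a double bond; both carbons are CX3, not CX2. No other fragment satisfies the full query, so there is no match.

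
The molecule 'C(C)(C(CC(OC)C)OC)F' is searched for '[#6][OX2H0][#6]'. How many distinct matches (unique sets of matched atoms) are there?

2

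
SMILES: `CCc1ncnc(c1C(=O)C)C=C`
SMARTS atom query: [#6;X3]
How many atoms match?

Check the 13 heavy atoms by environment: 2× n (aromatic, X2) → no; 4× c (aromatic, X3) → match; 3× C (X4) → no; 3× C (X3) → match; 1× O (X1) → no.
Summing the matching environments: 4 + 3 = 7 matching atoms.

7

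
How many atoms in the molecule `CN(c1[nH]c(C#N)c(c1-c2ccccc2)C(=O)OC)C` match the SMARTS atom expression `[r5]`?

Check the 20 heavy atoms by environment: 1× n (aromatic, in 5-ring) → match; 4× c (aromatic, in 5-ring) → match; 5× C (acyclic) → no; 2× O (acyclic) → no; 2× N (acyclic) → no; 6× c (aromatic, in 6-ring) → no.
Summing the matching environments: 1 + 4 = 5 matching atoms.

5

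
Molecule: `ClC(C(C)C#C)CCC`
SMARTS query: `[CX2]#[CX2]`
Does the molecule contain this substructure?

Yes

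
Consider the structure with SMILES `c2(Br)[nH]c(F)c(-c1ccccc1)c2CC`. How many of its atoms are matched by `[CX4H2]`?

Check the 15 heavy atoms by environment: 1× n (aromatic, H1, X3) → no; 5× c (aromatic, H0, X3) → no; 1× C (H2, X4) → match; 1× C (H3, X4) → no; 1× Br (H0, X1) → no; 1× F (H0, X1) → no; 5× c (aromatic, H1, X3) → no.
That gives 1 matching atom.

1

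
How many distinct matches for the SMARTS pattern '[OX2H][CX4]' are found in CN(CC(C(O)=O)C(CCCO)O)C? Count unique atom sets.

[OX2H][CX4] is the SMARTS for an aliphatic alcohol: a hydroxyl oxygen bound to an sp3 (X4) carbon.
The molecule carries 2 separate instances of a hydroxyl group (-OH) meeting every constraint; each maps to a distinct set of atoms, giving 2 matches.

2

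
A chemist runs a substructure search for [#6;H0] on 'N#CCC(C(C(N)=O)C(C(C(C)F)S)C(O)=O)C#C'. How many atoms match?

4

The query [#6;H0] means: any carbon with no attached hydrogen.
Check the 19 heavy atoms by environment: 1× C (H3) → no; 6× C (H1) → no; 1× C (H2) → no; 1× S (H1) → no; 1× F (H0) → no; 4× C (H0) → match; 2× O (H0) → no; 1× N (H2) → no; 1× O (H1) → no; 1× N (H0) → no.
That gives 4 matching atoms.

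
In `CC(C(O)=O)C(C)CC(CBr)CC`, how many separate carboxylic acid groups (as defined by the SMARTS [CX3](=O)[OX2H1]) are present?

1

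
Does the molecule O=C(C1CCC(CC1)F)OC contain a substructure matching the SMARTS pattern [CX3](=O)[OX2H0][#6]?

Yes

The pattern [CX3](=O)[OX2H0][#6] describes a carbonyl carbon bonded to an oxygen that is itself bonded to carbon (no H on that O) — an ester.
The molecule carries a methyl-ester group (-C(=O)OCH3), whose atoms satisfy every constraint of the query, so the pattern matches.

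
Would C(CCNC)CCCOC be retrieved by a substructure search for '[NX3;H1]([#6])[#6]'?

Yes

The pattern [NX3;H1]([#6])[#6] describes a trivalent nitrogen with one H, bonded to two carbons — a secondary amine.
The molecule carries an N-methylamino group (-NHCH3), whose atoms satisfy every constraint of the query, so the pattern matches.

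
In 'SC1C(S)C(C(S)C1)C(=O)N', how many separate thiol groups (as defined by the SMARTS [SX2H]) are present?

3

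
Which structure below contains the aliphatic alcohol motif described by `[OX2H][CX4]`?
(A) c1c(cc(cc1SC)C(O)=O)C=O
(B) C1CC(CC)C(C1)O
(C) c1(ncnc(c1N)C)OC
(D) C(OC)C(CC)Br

B

[OX2H][CX4] describes a hydroxyl oxygen bound to an sp3 (X4) carbon (an aliphatic alcohol).
(A) has a carboxylic acid group (-C(=O)OH) but the -OH is on a CX3 carbonyl carbon, not a CX4 carbon.
(B) contains a hydroxyl group (-OH), which satisfies every atom and bond constraint.
(C) has a methoxy ether (-OCH3) but the oxygen has H0 (ether), not H1.
(D) has a methoxy ether (-OCH3) but the oxygen has H0 (ether), not H1.
So the answer is (B).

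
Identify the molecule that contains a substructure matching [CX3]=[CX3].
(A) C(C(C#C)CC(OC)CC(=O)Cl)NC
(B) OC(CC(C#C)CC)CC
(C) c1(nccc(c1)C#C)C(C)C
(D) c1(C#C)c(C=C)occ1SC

D

[CX3]=[CX3] describes a non-aromatic C=C double bond between two sp2 carbons (an alkene).
(A) has an ethynyl group (-C#CH) but the C-C bond is a triple bond, not a double bond.
(B) has an ethynyl group (-C#CH) but the C-C bond is a triple bond, not a double bond.
(C) has an ethynyl group (-C#CH) but the C-C bond is a triple bond, not a double bond.
(D) contains a vinyl group (-CH=CH2), which satisfies every atom and bond constraint.
So the answer is (D).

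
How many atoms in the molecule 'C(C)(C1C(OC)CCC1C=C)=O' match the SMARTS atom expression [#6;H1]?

The query [#6;H1] means: any carbon bearing exactly one hydrogen.
Check the 12 heavy atoms by environment: 4× C (H1) → match; 3× C (H2) → no; 1× C (H0) → no; 2× O (H0) → no; 2× C (H3) → no.
That gives 4 matching atoms.

4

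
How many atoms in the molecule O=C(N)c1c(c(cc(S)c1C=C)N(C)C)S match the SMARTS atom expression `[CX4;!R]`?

Check the 16 heavy atoms by environment: 6× c (aromatic, X3, in 6-ring) → no; 3× C (X3, acyclic) → no; 1× O (X1, acyclic) → no; 2× N (X3, acyclic) → no; 2× S (X2, acyclic) → no; 2× C (X4, acyclic) → match.
That gives 2 matching atoms.

2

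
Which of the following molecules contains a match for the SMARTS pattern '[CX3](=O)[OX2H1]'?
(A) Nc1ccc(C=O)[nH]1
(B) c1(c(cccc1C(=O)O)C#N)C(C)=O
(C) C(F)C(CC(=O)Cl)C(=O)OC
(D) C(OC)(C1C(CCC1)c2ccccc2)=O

[CX3](=O)[OX2H1] describes an sp2 carbon double-bonded to O and single-bonded to an -OH oxygen (a carboxylic acid).
(A) has an aldehyde (-CHO) but there is no singly-bonded oxygen on the carbonyl carbon.
(B) contains a carboxylic acid group (-C(=O)OH), which satisfies every atom and bond constraint.
(C) has a methyl-ester group (-C(=O)OCH3) but the singly-bonded O has no H (OX2H0, not OX2H1).
(D) has a methyl-ester group (-C(=O)OCH3) but the singly-bonded O has no H (OX2H0, not OX2H1).
So the answer is (B).

B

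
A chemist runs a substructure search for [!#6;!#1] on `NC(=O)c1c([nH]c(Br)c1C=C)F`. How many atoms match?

5

The query [!#6;!#1] means: not carbon and not hydrogen — any heteroatom.
Check the 12 heavy atoms by environment: 1× n (aromatic) → match; 4× c (aromatic) → no; 3× C → no; 1× O → match; 1× N → match; 1× F → match; 1× Br → match.
Summing the matching environments: 1 + 1 + 1 + 1 + 1 = 5 matching atoms.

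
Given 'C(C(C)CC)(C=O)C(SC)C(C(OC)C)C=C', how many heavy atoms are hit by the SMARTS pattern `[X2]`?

Check the 17 heavy atoms by environment: 11× C (X4) → no; 1× O (X2) → match; 3× C (X3) → no; 1× O (X1) → no; 1× S (X2) → match.
Summing the matching environments: 1 + 1 = 2 matching atoms.

2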